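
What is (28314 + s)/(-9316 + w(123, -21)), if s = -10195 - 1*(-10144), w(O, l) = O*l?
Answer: -28263/11899 ≈ -2.3752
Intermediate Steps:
s = -51 (s = -10195 + 10144 = -51)
(28314 + s)/(-9316 + w(123, -21)) = (28314 - 51)/(-9316 + 123*(-21)) = 28263/(-9316 - 2583) = 28263/(-11899) = 28263*(-1/11899) = -28263/11899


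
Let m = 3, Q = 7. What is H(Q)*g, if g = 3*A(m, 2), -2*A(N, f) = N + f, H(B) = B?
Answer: -105/2 ≈ -52.500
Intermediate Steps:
A(N, f) = -N/2 - f/2 (A(N, f) = -(N + f)/2 = -N/2 - f/2)
g = -15/2 (g = 3*(-½*3 - ½*2) = 3*(-3/2 - 1) = 3*(-5/2) = -15/2 ≈ -7.5000)
H(Q)*g = 7*(-15/2) = -105/2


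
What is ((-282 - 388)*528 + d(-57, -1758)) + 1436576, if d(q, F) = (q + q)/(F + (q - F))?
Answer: 1082818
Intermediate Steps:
d(q, F) = 2 (d(q, F) = (2*q)/q = 2)
((-282 - 388)*528 + d(-57, -1758)) + 1436576 = ((-282 - 388)*528 + 2) + 1436576 = (-670*528 + 2) + 1436576 = (-353760 + 2) + 1436576 = -353758 + 1436576 = 1082818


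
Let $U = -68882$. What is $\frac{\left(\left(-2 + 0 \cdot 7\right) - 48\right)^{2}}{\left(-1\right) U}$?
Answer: $\frac{1250}{34441} \approx 0.036294$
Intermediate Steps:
$\frac{\left(\left(-2 + 0 \cdot 7\right) - 48\right)^{2}}{\left(-1\right) U} = \frac{\left(\left(-2 + 0 \cdot 7\right) - 48\right)^{2}}{\left(-1\right) \left(-68882\right)} = \frac{\left(\left(-2 + 0\right) - 48\right)^{2}}{68882} = \left(-2 - 48\right)^{2} \cdot \frac{1}{68882} = \left(-50\right)^{2} \cdot \frac{1}{68882} = 2500 \cdot \frac{1}{68882} = \frac{1250}{34441}$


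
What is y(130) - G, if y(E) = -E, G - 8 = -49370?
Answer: 49232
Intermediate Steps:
G = -49362 (G = 8 - 49370 = -49362)
y(130) - G = -1*130 - 1*(-49362) = -130 + 49362 = 49232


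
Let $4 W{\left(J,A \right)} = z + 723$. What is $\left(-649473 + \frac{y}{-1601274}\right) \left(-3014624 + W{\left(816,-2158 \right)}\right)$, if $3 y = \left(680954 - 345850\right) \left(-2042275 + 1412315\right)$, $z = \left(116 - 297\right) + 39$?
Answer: $\frac{188573510324470865}{103308} \approx 1.8254 \cdot 10^{12}$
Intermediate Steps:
$z = -142$ ($z = -181 + 39 = -142$)
$W{\left(J,A \right)} = \frac{581}{4}$ ($W{\left(J,A \right)} = \frac{-142 + 723}{4} = \frac{1}{4} \cdot 581 = \frac{581}{4}$)
$y = - \frac{211102115840}{3}$ ($y = \frac{\left(680954 - 345850\right) \left(-2042275 + 1412315\right)}{3} = \frac{335104 \left(-629960\right)}{3} = \frac{1}{3} \left(-211102115840\right) = - \frac{211102115840}{3} \approx -7.0367 \cdot 10^{10}$)
$\left(-649473 + \frac{y}{-1601274}\right) \left(-3014624 + W{\left(816,-2158 \right)}\right) = \left(-649473 - \frac{211102115840}{3 \left(-1601274\right)}\right) \left(-3014624 + \frac{581}{4}\right) = \left(-649473 - - \frac{105551057920}{2401911}\right) \left(- \frac{12057915}{4}\right) = \left(-649473 + \frac{105551057920}{2401911}\right) \left(- \frac{12057915}{4}\right) = \left(- \frac{1454425284983}{2401911}\right) \left(- \frac{12057915}{4}\right) = \frac{188573510324470865}{103308}$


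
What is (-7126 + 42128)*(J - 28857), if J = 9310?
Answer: -684184094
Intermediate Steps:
(-7126 + 42128)*(J - 28857) = (-7126 + 42128)*(9310 - 28857) = 35002*(-19547) = -684184094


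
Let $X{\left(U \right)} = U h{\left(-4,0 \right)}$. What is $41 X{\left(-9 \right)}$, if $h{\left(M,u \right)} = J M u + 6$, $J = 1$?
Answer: $-2214$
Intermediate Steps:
$h{\left(M,u \right)} = 6 + M u$ ($h{\left(M,u \right)} = 1 M u + 6 = M u + 6 = 6 + M u$)
$X{\left(U \right)} = 6 U$ ($X{\left(U \right)} = U \left(6 - 0\right) = U \left(6 + 0\right) = U 6 = 6 U$)
$41 X{\left(-9 \right)} = 41 \cdot 6 \left(-9\right) = 41 \left(-54\right) = -2214$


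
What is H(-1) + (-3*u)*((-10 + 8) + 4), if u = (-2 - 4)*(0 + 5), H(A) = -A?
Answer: 181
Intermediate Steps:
u = -30 (u = -6*5 = -30)
H(-1) + (-3*u)*((-10 + 8) + 4) = -1*(-1) + (-3*(-30))*((-10 + 8) + 4) = 1 + 90*(-2 + 4) = 1 + 90*2 = 1 + 180 = 181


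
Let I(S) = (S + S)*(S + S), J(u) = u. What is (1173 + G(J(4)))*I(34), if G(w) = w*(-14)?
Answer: 5165008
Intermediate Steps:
G(w) = -14*w
I(S) = 4*S² (I(S) = (2*S)*(2*S) = 4*S²)
(1173 + G(J(4)))*I(34) = (1173 - 14*4)*(4*34²) = (1173 - 56)*(4*1156) = 1117*4624 = 5165008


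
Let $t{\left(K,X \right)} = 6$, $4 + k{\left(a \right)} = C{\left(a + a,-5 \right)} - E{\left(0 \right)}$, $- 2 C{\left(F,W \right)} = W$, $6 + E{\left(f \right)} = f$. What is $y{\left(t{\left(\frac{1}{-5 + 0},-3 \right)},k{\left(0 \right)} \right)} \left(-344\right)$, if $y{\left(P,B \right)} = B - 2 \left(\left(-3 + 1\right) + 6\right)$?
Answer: $1204$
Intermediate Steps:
$E{\left(f \right)} = -6 + f$
$C{\left(F,W \right)} = - \frac{W}{2}$
$k{\left(a \right)} = \frac{9}{2}$ ($k{\left(a \right)} = -4 - - \frac{17}{2} = -4 + \left(\frac{5}{2} - -6\right) = -4 + \left(\frac{5}{2} + 6\right) = -4 + \frac{17}{2} = \frac{9}{2}$)
$y{\left(P,B \right)} = -8 + B$ ($y{\left(P,B \right)} = B - 2 \left(-2 + 6\right) = B - 8 = -8 + B$)
$y{\left(t{\left(\frac{1}{-5 + 0},-3 \right)},k{\left(0 \right)} \right)} \left(-344\right) = \left(-8 + \frac{9}{2}\right) \left(-344\right) = \left(- \frac{7}{2}\right) \left(-344\right) = 1204$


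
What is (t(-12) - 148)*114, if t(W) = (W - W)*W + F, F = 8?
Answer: -15960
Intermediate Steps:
t(W) = 8 (t(W) = (W - W)*W + 8 = 0*W + 8 = 0 + 8 = 8)
(t(-12) - 148)*114 = (8 - 148)*114 = -140*114 = -15960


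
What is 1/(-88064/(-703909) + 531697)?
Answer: 703909/374266391637 ≈ 1.8808e-6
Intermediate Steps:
1/(-88064/(-703909) + 531697) = 1/(-88064*(-1/703909) + 531697) = 1/(88064/703909 + 531697) = 1/(374266391637/703909) = 703909/374266391637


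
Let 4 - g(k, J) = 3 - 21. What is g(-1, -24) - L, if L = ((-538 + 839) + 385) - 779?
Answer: 115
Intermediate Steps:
L = -93 (L = (301 + 385) - 779 = 686 - 779 = -93)
g(k, J) = 22 (g(k, J) = 4 - (3 - 21) = 4 - 1*(-18) = 4 + 18 = 22)
g(-1, -24) - L = 22 - 1*(-93) = 22 + 93 = 115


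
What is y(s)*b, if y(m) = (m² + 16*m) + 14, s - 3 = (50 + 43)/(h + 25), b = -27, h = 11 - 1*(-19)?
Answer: -9070758/3025 ≈ -2998.6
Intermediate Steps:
h = 30 (h = 11 + 19 = 30)
s = 258/55 (s = 3 + (50 + 43)/(30 + 25) = 3 + 93/55 = 258/55 ≈ 4.6909)
y(m) = 14 + m² + 16*m
y(s)*b = (14 + (258/55)² + 16*(258/55))*(-27) = (14 + 66564/3025 + 4128/55)*(-27) = (335954/3025)*(-27) = -9070758/3025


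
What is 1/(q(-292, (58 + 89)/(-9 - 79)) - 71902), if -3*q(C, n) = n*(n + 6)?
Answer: -7744/556790419 ≈ -1.3908e-5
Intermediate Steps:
q(C, n) = -n*(6 + n)/3 (q(C, n) = -n*(n + 6)/3 = -n*(6 + n)/3)
1/(q(-292, (58 + 89)/(-9 - 79)) - 71902) = 1/(-(58 + 89)/(-9 - 79)*(6 + (58 + 89)/(-9 - 79))/3 - 71902) = 1/(-147/(-88)*(6 + 147/(-88))/3 - 71902) = 1/(-147*(-1/88)*(6 + 147*(-1/88))/3 - 71902) = 1/(-1/3*(-147/88)*(6 - 147/88) - 71902) = 1/(-1/3*(-147/88)*381/88 - 71902) = 1/(18669/7744 - 71902) = 1/(-556790419/7744) = -7744/556790419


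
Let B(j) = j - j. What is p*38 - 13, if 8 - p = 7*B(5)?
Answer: 291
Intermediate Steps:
B(j) = 0
p = 8 (p = 8 - 7*0 = 8 - 1*0 = 8 + 0 = 8)
p*38 - 13 = 8*38 - 13 = 304 - 13 = 291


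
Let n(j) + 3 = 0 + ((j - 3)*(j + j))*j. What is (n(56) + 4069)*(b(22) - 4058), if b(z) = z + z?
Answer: -1350638748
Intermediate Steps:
b(z) = 2*z
n(j) = -3 + 2*j²*(-3 + j) (n(j) = -3 + (0 + ((j - 3)*(j + j))*j) = -3 + (0 + ((-3 + j)*(2*j))*j) = -3 + (0 + (2*j*(-3 + j))*j) = -3 + (0 + 2*j²*(-3 + j)) = -3 + 2*j²*(-3 + j))
(n(56) + 4069)*(b(22) - 4058) = ((-3 - 6*56² + 2*56³) + 4069)*(2*22 - 4058) = ((-3 - 6*3136 + 2*175616) + 4069)*(44 - 4058) = ((-3 - 18816 + 351232) + 4069)*(-4014) = (332413 + 4069)*(-4014) = 336482*(-4014) = -1350638748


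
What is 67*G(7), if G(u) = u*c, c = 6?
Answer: 2814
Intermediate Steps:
G(u) = 6*u (G(u) = u*6 = 6*u)
67*G(7) = 67*(6*7) = 67*42 = 2814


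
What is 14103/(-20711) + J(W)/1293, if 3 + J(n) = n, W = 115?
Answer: -15915547/26779323 ≈ -0.59432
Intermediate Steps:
J(n) = -3 + n
14103/(-20711) + J(W)/1293 = 14103/(-20711) + (-3 + 115)/1293 = 14103*(-1/20711) + 112*(1/1293) = -14103/20711 + 112/1293 = -15915547/26779323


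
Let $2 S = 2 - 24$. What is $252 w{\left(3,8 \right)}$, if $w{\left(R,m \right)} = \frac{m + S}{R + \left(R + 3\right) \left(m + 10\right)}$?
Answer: $- \frac{252}{37} \approx -6.8108$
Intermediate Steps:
$S = -11$ ($S = \frac{2 - 24}{2} = \frac{1}{2} \left(-22\right) = -11$)
$w{\left(R,m \right)} = \frac{-11 + m}{R + \left(3 + R\right) \left(10 + m\right)}$ ($w{\left(R,m \right)} = \frac{m - 11}{R + \left(R + 3\right) \left(m + 10\right)} = \frac{-11 + m}{R + \left(3 + R\right) \left(10 + m\right)}$)
$252 w{\left(3,8 \right)} = 252 \frac{-11 + 8}{30 + 3 \cdot 8 + 11 \cdot 3 + 3 \cdot 8} = 252 \frac{1}{30 + 24 + 33 + 24} \left(-3\right) = 252 \cdot \frac{1}{111} \left(-3\right) = 252 \left(- \frac{1}{37}\right) = - \frac{252}{37}$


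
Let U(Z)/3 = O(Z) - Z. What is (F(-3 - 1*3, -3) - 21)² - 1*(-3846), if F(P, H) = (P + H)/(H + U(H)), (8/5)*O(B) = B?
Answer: 5871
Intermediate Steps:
O(B) = 5*B/8
U(Z) = -9*Z/8 (U(Z) = 3*(5*Z/8 - Z) = 3*(-3*Z/8) = -9*Z/8)
F(P, H) = -8*(H + P)/H (F(P, H) = (P + H)/(H - 9*H/8) = (H + P)/((-H/8)) = (H + P)*(-8/H) = -8*(H + P)/H)
(F(-3 - 1*3, -3) - 21)² - 1*(-3846) = ((-8 - 8*(-3 - 1*3)/(-3)) - 21)² - 1*(-3846) = ((-8 - 8*(-3 - 3)*(-⅓)) - 21)² + 3846 = ((-8 - 8*(-6)*(-⅓)) - 21)² + 3846 = ((-8 - 16) - 21)² + 3846 = (-24 - 21)² + 3846 = (-45)² + 3846 = 2025 + 3846 = 5871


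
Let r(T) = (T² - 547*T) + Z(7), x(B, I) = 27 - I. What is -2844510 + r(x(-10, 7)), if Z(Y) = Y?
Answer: -2855043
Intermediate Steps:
r(T) = 7 + T² - 547*T (r(T) = (T² - 547*T) + 7 = 7 + T² - 547*T)
-2844510 + r(x(-10, 7)) = -2844510 + (7 + (27 - 1*7)² - 547*(27 - 1*7)) = -2844510 + (7 + (27 - 7)² - 547*(27 - 7)) = -2844510 + (7 + 20² - 547*20) = -2844510 + (7 + 400 - 10940) = -2844510 - 10533 = -2855043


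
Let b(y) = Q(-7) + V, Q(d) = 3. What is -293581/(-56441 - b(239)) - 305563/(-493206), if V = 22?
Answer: 13504152587/2320780833 ≈ 5.8188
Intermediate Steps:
b(y) = 25 (b(y) = 3 + 22 = 25)
-293581/(-56441 - b(239)) - 305563/(-493206) = -293581/(-56441 - 1*25) - 305563/(-493206) = -293581/(-56441 - 25) - 305563*(-1/493206) = -293581/(-56466) + 305563/493206 = -293581*(-1/56466) + 305563/493206 = 293581/56466 + 305563/493206 = 13504152587/2320780833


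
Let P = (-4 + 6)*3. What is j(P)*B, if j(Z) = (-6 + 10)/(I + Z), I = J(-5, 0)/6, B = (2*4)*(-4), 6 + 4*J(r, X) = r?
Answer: -3072/133 ≈ -23.098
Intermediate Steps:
J(r, X) = -3/2 + r/4
B = -32 (B = 8*(-4) = -32)
P = 6 (P = 2*3 = 6)
I = -11/24 (I = (-3/2 + (¼)*(-5))/6 = (-3/2 - 5/4)*(⅙) = -11/4*⅙ = -11/24 ≈ -0.45833)
j(Z) = 4/(-11/24 + Z) (j(Z) = (-6 + 10)/(-11/24 + Z) = 4/(-11/24 + Z))
j(P)*B = (96/(-11 + 24*6))*(-32) = (96/(-11 + 144))*(-32) = (96/133)*(-32) = -3072/133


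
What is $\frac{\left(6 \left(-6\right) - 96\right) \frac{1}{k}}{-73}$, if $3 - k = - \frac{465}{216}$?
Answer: $\frac{9504}{27083} \approx 0.35092$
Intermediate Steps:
$k = \frac{371}{72}$ ($k = 3 - - \frac{465}{216} = 3 - \left(-465\right) \frac{1}{216} = 3 - - \frac{155}{72} = 3 + \frac{155}{72} = \frac{371}{72} \approx 5.1528$)
$\frac{\left(6 \left(-6\right) - 96\right) \frac{1}{k}}{-73} = \frac{\left(6 \left(-6\right) - 96\right) \frac{1}{\frac{371}{72}}}{-73} = \left(-36 - 96\right) \frac{72}{371} \left(- \frac{1}{73}\right) = \left(-132\right) \frac{72}{371} \left(- \frac{1}{73}\right) = \left(- \frac{9504}{371}\right) \left(- \frac{1}{73}\right) = \frac{9504}{27083}$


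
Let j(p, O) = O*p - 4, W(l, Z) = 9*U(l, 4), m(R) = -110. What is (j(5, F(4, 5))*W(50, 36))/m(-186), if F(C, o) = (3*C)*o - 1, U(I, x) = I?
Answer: -13095/11 ≈ -1190.5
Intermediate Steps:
F(C, o) = -1 + 3*C*o (F(C, o) = 3*C*o - 1 = -1 + 3*C*o)
W(l, Z) = 9*l
j(p, O) = -4 + O*p
(j(5, F(4, 5))*W(50, 36))/m(-186) = ((-4 + (-1 + 3*4*5)*5)*(9*50))/(-110) = ((-4 + (-1 + 60)*5)*450)*(-1/110) = ((-4 + 59*5)*450)*(-1/110) = ((-4 + 295)*450)*(-1/110) = (291*450)*(-1/110) = 130950*(-1/110) = -13095/11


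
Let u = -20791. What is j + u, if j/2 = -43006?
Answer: -106803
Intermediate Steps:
j = -86012 (j = 2*(-43006) = -86012)
j + u = -86012 - 20791 = -106803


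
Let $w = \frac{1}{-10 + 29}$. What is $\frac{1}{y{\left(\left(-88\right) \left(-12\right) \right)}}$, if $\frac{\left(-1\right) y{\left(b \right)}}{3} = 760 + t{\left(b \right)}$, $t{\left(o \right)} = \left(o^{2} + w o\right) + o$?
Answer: $- \frac{19}{63669432} \approx -2.9842 \cdot 10^{-7}$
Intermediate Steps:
$w = \frac{1}{19} \approx 0.052632$
$t{\left(o \right)} = o^{2} + \frac{20 o}{19}$ ($t{\left(o \right)} = \left(o^{2} + \frac{o}{19}\right) + o = o^{2} + \frac{20 o}{19}$)
$y{\left(b \right)} = -2280 - \frac{3 b \left(20 + 19 b\right)}{19}$ ($y{\left(b \right)} = - 3 \left(760 + \frac{b \left(20 + 19 b\right)}{19}\right) = -2280 - \frac{3 b \left(20 + 19 b\right)}{19}$)
$\frac{1}{y{\left(\left(-88\right) \left(-12\right) \right)}} = \frac{1}{-2280 - \frac{3 \left(\left(-88\right) \left(-12\right)\right) \left(20 + 19 \left(\left(-88\right) \left(-12\right)\right)\right)}{19}} = \frac{1}{-2280 - \frac{3168 \left(20 + 19 \cdot 1056\right)}{19}} = \frac{1}{-2280 - \frac{3168 \left(20 + 20064\right)}{19}} = \frac{1}{-2280 - \frac{3168}{19} \cdot 20084} = \frac{1}{-2280 - \frac{63626112}{19}} = \frac{1}{- \frac{63669432}{19}} = - \frac{19}{63669432}$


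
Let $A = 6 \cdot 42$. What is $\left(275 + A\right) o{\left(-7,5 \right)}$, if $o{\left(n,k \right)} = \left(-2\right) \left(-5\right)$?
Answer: $5270$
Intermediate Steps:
$A = 252$
$o{\left(n,k \right)} = 10$
$\left(275 + A\right) o{\left(-7,5 \right)} = \left(275 + 252\right) 10 = 527 \cdot 10 = 5270$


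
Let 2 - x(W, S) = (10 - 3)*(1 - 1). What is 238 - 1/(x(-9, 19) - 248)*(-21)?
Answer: 19509/82 ≈ 237.91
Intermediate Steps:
x(W, S) = 2 (x(W, S) = 2 - (10 - 3)*(1 - 1) = 2 - 7*0 = 2 - 1*0 = 2 + 0 = 2)
238 - 1/(x(-9, 19) - 248)*(-21) = 238 - 1/(2 - 248)*(-21) = 238 - 1/(-246)*(-21) = 238 - 1*(-1/246)*(-21) = 238 + (1/246)*(-21) = 238 - 7/82 = 19509/82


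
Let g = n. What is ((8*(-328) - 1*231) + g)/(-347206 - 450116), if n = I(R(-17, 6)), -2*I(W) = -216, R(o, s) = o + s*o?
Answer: 2747/797322 ≈ 0.0034453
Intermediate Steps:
R(o, s) = o + o*s
I(W) = 108 (I(W) = -1/2*(-216) = 108)
n = 108
g = 108
((8*(-328) - 1*231) + g)/(-347206 - 450116) = ((8*(-328) - 1*231) + 108)/(-347206 - 450116) = ((-2624 - 231) + 108)/(-797322) = (-2855 + 108)*(-1/797322) = -2747*(-1/797322) = 2747/797322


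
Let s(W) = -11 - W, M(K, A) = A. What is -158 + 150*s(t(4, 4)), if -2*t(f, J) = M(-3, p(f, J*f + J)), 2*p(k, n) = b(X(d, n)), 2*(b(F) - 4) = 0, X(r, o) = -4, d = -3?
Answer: -1658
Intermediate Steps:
b(F) = 4 (b(F) = 4 + (½)*0 = 4 + 0 = 4)
p(k, n) = 2 (p(k, n) = (½)*4 = 2)
t(f, J) = -1 (t(f, J) = -½*2 = -1)
-158 + 150*s(t(4, 4)) = -158 + 150*(-11 - 1*(-1)) = -158 + 150*(-11 + 1) = -158 + 150*(-10) = -158 - 1500 = -1658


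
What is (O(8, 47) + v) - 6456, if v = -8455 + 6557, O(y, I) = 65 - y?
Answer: -8297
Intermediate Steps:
v = -1898
(O(8, 47) + v) - 6456 = ((65 - 1*8) - 1898) - 6456 = ((65 - 8) - 1898) - 6456 = (57 - 1898) - 6456 = -1841 - 6456 = -8297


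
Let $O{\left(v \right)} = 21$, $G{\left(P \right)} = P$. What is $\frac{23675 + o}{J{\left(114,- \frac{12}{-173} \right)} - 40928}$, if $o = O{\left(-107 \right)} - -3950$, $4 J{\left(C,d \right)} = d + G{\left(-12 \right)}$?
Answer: $- \frac{2391379}{3540530} \approx -0.67543$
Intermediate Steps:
$J{\left(C,d \right)} = -3 + \frac{d}{4}$ ($J{\left(C,d \right)} = \frac{d - 12}{4} = \frac{-12 + d}{4} = -3 + \frac{d}{4}$)
$o = 3971$ ($o = 21 - -3950 = 21 + 3950 = 3971$)
$\frac{23675 + o}{J{\left(114,- \frac{12}{-173} \right)} - 40928} = \frac{23675 + 3971}{\left(-3 + \frac{\left(-12\right) \frac{1}{-173}}{4}\right) - 40928} = \frac{27646}{\left(-3 + \frac{\left(-12\right) \left(- \frac{1}{173}\right)}{4}\right) - 40928} = \frac{27646}{\left(-3 + \frac{1}{4} \cdot \frac{12}{173}\right) - 40928} = \frac{27646}{\left(-3 + \frac{3}{173}\right) - 40928} = \frac{27646}{- \frac{516}{173} - 40928} = \frac{27646}{- \frac{7081060}{173}} = 27646 \left(- \frac{173}{7081060}\right) = - \frac{2391379}{3540530}$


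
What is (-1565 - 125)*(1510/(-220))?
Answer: 127595/11 ≈ 11600.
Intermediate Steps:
(-1565 - 125)*(1510/(-220)) = -2551900*(-1)/220 = -1690*(-151/22) = 127595/11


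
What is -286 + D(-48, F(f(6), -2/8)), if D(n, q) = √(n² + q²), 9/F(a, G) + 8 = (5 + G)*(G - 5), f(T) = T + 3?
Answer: -286 + 48*√277738/527 ≈ -238.00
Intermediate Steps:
f(T) = 3 + T
F(a, G) = 9/(-8 + (-5 + G)*(5 + G)) (F(a, G) = 9/(-8 + (5 + G)*(G - 5)) = 9/(-8 + (5 + G)*(-5 + G)) = 9/(-8 + (-5 + G)*(5 + G)))
-286 + D(-48, F(f(6), -2/8)) = -286 + √((-48)² + (9/(-33 + (-2/8)²))²) = -286 + √(2304 + (9/(-33 + (-2*⅛)²))²) = -286 + √(2304 + (9/(-33 + (-¼)²))²) = -286 + √(2304 + (9/(-33 + 1/16))²) = -286 + √(2304 + (9/(-527/16))²) = -286 + √(2304 + (9*(-16/527))²) = -286 + √(2304 + (-144/527)²) = -286 + √(2304 + 20736/277729) = -286 + √(639908352/277729) = -286 + 48*√277738/527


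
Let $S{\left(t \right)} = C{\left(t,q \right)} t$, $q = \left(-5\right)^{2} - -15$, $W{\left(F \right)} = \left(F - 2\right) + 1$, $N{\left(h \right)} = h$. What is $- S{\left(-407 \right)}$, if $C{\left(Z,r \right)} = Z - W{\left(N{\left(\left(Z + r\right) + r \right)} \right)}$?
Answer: $-32153$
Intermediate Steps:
$W{\left(F \right)} = -1 + F$ ($W{\left(F \right)} = \left(-2 + F\right) + 1 = -1 + F$)
$q = 40$ ($q = 25 + 15 = 40$)
$C{\left(Z,r \right)} = 1 - 2 r$ ($C{\left(Z,r \right)} = Z - \left(-1 + \left(\left(Z + r\right) + r\right)\right) = Z - \left(-1 + \left(Z + 2 r\right)\right) = Z - \left(-1 + Z + 2 r\right) = 1 - 2 r$)
$S{\left(t \right)} = - 79 t$ ($S{\left(t \right)} = \left(1 - 80\right) t = - 79 t$)
$- S{\left(-407 \right)} = - \left(-79\right) \left(-407\right) = \left(-1\right) 32153 = -32153$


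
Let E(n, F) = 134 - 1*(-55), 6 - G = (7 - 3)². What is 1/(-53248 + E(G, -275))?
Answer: -1/53059 ≈ -1.8847e-5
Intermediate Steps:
G = -10 (G = 6 - (7 - 3)² = 6 - 1*4² = 6 - 1*16 = 6 - 16 = -10)
E(n, F) = 189 (E(n, F) = 134 + 55 = 189)
1/(-53248 + E(G, -275)) = 1/(-53248 + 189) = 1/(-53059) = -1/53059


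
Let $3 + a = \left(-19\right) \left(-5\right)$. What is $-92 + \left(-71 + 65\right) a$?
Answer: $-644$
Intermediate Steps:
$a = 92$ ($a = -3 - -95 = -3 + 95 = 92$)
$-92 + \left(-71 + 65\right) a = -92 + \left(-71 + 65\right) 92 = -92 - 552 = -644$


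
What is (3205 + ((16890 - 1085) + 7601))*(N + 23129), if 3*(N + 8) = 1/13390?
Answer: 1901193358837/3090 ≈ 6.1527e+8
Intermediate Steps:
N = -321359/40170 (N = -8 + (⅓)/13390 = -8 + (⅓)*(1/13390) = -8 + 1/40170 = -321359/40170 ≈ -8.0000)
(3205 + ((16890 - 1085) + 7601))*(N + 23129) = (3205 + ((16890 - 1085) + 7601))*(-321359/40170 + 23129) = (3205 + (15805 + 7601))*(928770571/40170) = (3205 + 23406)*(928770571/40170) = 26611*(928770571/40170) = 1901193358837/3090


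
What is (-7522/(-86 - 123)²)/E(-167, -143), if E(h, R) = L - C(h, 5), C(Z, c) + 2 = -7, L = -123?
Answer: 3761/2489817 ≈ 0.0015106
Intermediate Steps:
C(Z, c) = -9 (C(Z, c) = -2 - 7 = -9)
E(h, R) = -114 (E(h, R) = -123 - 1*(-9) = -123 + 9 = -114)
(-7522/(-86 - 123)²)/E(-167, -143) = -7522/(-86 - 123)²/(-114) = -7522/((-209)²)*(-1/114) = -7522/43681*(-1/114) = 3761/2489817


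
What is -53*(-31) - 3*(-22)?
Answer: 1709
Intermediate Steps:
-53*(-31) - 3*(-22) = 1643 + 66 = 1709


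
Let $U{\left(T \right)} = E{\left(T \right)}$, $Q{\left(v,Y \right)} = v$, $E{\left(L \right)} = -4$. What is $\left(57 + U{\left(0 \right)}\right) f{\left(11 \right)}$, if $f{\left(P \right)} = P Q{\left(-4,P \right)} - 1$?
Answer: $-2385$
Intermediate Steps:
$U{\left(T \right)} = -4$
$f{\left(P \right)} = -1 - 4 P$ ($f{\left(P \right)} = P \left(-4\right) - 1 = - 4 P - 1 = -1 - 4 P$)
$\left(57 + U{\left(0 \right)}\right) f{\left(11 \right)} = \left(57 - 4\right) \left(-1 - 44\right) = 53 \left(-1 - 44\right) = 53 \left(-45\right) = -2385$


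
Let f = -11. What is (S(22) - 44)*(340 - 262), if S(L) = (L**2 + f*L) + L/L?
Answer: 15522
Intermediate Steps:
S(L) = 1 + L**2 - 11*L (S(L) = (L**2 - 11*L) + L/L = (L**2 - 11*L) + 1 = 1 + L**2 - 11*L)
(S(22) - 44)*(340 - 262) = ((1 + 22**2 - 11*22) - 44)*(340 - 262) = ((1 + 484 - 242) - 44)*78 = (243 - 44)*78 = 199*78 = 15522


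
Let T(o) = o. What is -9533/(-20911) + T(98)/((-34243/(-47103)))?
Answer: 8804870923/65095943 ≈ 135.26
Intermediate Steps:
-9533/(-20911) + T(98)/((-34243/(-47103))) = -9533/(-20911) + 98/((-34243/(-47103))) = -9533*(-1/20911) + 98/((-34243*(-1/47103))) = 9533/20911 + 98/(34243/47103) = 9533/20911 + 98*(47103/34243) = 9533/20911 + 4616094/34243 = 8804870923/65095943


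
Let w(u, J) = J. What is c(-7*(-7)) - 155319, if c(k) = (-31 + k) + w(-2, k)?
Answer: -155252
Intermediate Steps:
c(k) = -31 + 2*k (c(k) = (-31 + k) + k = -31 + 2*k)
c(-7*(-7)) - 155319 = (-31 + 2*(-7*(-7))) - 155319 = (-31 + 2*49) - 155319 = (-31 + 98) - 155319 = 67 - 155319 = -155252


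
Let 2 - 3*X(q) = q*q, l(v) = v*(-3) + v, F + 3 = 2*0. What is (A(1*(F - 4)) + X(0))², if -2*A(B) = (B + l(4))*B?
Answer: 96721/36 ≈ 2686.7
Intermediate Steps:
F = -3 (F = -3 + 2*0 = -3 + 0 = -3)
l(v) = -2*v (l(v) = -3*v + v = -2*v)
X(q) = ⅔ - q²/3 (X(q) = ⅔ - q*q/3 = ⅔ - q²/3)
A(B) = -B*(-8 + B)/2 (A(B) = -(B - 2*4)*B/2 = -(B - 8)*B/2 = -(-8 + B)*B/2 = -B*(-8 + B)/2)
(A(1*(F - 4)) + X(0))² = ((1*(-3 - 4))*(8 - (-3 - 4))/2 + (⅔ - ⅓*0²))² = ((1*(-7))*(8 - (-7))/2 + (⅔ - ⅓*0))² = ((½)*(-7)*(8 - 1*(-7)) + (⅔ + 0))² = ((½)*(-7)*(8 + 7) + ⅔)² = ((½)*(-7)*15 + ⅔)² = (-105/2 + ⅔)² = (-311/6)² = 96721/36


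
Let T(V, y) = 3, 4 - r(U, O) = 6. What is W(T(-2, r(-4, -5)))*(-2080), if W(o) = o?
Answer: -6240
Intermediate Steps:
r(U, O) = -2 (r(U, O) = 4 - 1*6 = 4 - 6 = -2)
W(T(-2, r(-4, -5)))*(-2080) = 3*(-2080) = -6240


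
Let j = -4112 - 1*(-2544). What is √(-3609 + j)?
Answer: I*√5177 ≈ 71.951*I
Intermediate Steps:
j = -1568 (j = -4112 + 2544 = -1568)
√(-3609 + j) = √(-3609 - 1568) = √(-5177) = I*√5177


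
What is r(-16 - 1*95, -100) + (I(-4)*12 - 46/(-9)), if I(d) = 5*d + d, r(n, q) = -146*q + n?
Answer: 127855/9 ≈ 14206.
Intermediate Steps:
r(n, q) = n - 146*q
I(d) = 6*d
r(-16 - 1*95, -100) + (I(-4)*12 - 46/(-9)) = ((-16 - 1*95) - 146*(-100)) + ((6*(-4))*12 - 46/(-9)) = ((-16 - 95) + 14600) + (-24*12 - 46*(-⅑)) = (-111 + 14600) + (-288 + 46/9) = 14489 - 2546/9 = 127855/9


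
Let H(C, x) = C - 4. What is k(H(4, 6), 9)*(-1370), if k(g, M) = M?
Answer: -12330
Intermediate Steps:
H(C, x) = -4 + C
k(H(4, 6), 9)*(-1370) = 9*(-1370) = -12330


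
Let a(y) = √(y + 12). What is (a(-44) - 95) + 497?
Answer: 402 + 4*I*√2 ≈ 402.0 + 5.6569*I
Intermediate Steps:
a(y) = √(12 + y)
(a(-44) - 95) + 497 = (√(12 - 44) - 95) + 497 = (√(-32) - 95) + 497 = (4*I*√2 - 95) + 497 = (-95 + 4*I*√2) + 497 = 402 + 4*I*√2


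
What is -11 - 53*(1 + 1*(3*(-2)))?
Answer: 254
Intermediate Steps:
-11 - 53*(1 + 1*(3*(-2))) = -11 - 53*(1 + 1*(-6)) = -11 - 53*(1 - 6) = -11 - 53*(-5) = -11 + 265 = 254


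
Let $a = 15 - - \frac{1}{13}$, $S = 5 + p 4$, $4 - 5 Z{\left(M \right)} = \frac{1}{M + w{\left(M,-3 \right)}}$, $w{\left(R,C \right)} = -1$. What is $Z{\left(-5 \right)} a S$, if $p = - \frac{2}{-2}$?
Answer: $\frac{1470}{13} \approx 113.08$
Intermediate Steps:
$p = 1$ ($p = \left(-2\right) \left(- \frac{1}{2}\right) = 1$)
$Z{\left(M \right)} = \frac{4}{5} - \frac{1}{5 \left(-1 + M\right)}$ ($Z{\left(M \right)} = \frac{4}{5} - \frac{1}{5 \left(M - 1\right)} = \frac{4}{5} - \frac{1}{5 \left(-1 + M\right)}$)
$S = 9$ ($S = 5 + 1 \cdot 4 = 5 + 4 = 9$)
$a = \frac{196}{13}$ ($a = 15 - \left(-1\right) \frac{1}{13} = 15 - - \frac{1}{13} = 15 + \frac{1}{13} = \frac{196}{13} \approx 15.077$)
$Z{\left(-5 \right)} a S = \frac{-5 + 4 \left(-5\right)}{5 \left(-1 - 5\right)} \frac{196}{13} \cdot 9 = \frac{-5 - 20}{5 \left(-6\right)} \frac{196}{13} \cdot 9 = \frac{1}{5} \left(- \frac{1}{6}\right) \left(-25\right) \frac{196}{13} \cdot 9 = \frac{5}{6} \cdot \frac{196}{13} \cdot 9 = \frac{490}{39} \cdot 9 = \frac{1470}{13}$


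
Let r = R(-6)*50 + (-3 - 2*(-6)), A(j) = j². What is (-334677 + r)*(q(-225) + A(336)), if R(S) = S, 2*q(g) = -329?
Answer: -37761445092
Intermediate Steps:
q(g) = -329/2 (q(g) = (½)*(-329) = -329/2)
r = -291 (r = -6*50 + (-3 - 2*(-6)) = -300 + (-3 + 12) = -300 + 9 = -291)
(-334677 + r)*(q(-225) + A(336)) = (-334677 - 291)*(-329/2 + 336²) = -334968*(-329/2 + 112896) = -334968*225463/2 = -37761445092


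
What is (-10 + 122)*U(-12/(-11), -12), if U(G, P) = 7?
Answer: 784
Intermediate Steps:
(-10 + 122)*U(-12/(-11), -12) = (-10 + 122)*7 = 112*7 = 784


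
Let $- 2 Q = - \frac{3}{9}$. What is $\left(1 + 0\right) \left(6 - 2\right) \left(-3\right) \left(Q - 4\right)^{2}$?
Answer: $- \frac{529}{3} \approx -176.33$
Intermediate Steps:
$Q = \frac{1}{6}$ ($Q = - \frac{\left(-3\right) \frac{1}{9}}{2} = \left(- \frac{1}{2}\right) \left(- \frac{1}{3}\right) = \frac{1}{6} \approx 0.16667$)
$\left(1 + 0\right) \left(6 - 2\right) \left(-3\right) \left(Q - 4\right)^{2} = \left(1 + 0\right) \left(6 - 2\right) \left(-3\right) \left(\frac{1}{6} - 4\right)^{2} = 1 \cdot 4 \left(-3\right) \left(- \frac{23}{6}\right)^{2} = 4 \left(-3\right) \frac{529}{36} = \left(-12\right) \frac{529}{36} = - \frac{529}{3}$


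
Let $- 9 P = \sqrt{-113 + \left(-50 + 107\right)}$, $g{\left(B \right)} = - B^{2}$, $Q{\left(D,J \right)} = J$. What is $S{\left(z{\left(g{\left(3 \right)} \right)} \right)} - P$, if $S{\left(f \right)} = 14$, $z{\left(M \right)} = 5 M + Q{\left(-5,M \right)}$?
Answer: $14 + \frac{2 i \sqrt{14}}{9} \approx 14.0 + 0.83148 i$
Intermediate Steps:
$z{\left(M \right)} = 6 M$ ($z{\left(M \right)} = 5 M + M = 6 M$)
$P = - \frac{2 i \sqrt{14}}{9}$ ($P = - \frac{\sqrt{-113 + \left(-50 + 107\right)}}{9} = - \frac{\sqrt{-113 + 57}}{9} = - \frac{\sqrt{-56}}{9} = - \frac{2 i \sqrt{14}}{9} \approx - 0.83148 i$)
$S{\left(z{\left(g{\left(3 \right)} \right)} \right)} - P = 14 - - \frac{2 i \sqrt{14}}{9} = 14 + \frac{2 i \sqrt{14}}{9}$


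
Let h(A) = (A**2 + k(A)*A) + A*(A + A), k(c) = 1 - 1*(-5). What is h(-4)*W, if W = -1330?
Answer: -31920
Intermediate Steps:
k(c) = 6 (k(c) = 1 + 5 = 6)
h(A) = 3*A**2 + 6*A (h(A) = (A**2 + 6*A) + A*(A + A) = (A**2 + 6*A) + A*(2*A) = (A**2 + 6*A) + 2*A**2 = 3*A**2 + 6*A)
h(-4)*W = (3*(-4)*(2 - 4))*(-1330) = (3*(-4)*(-2))*(-1330) = 24*(-1330) = -31920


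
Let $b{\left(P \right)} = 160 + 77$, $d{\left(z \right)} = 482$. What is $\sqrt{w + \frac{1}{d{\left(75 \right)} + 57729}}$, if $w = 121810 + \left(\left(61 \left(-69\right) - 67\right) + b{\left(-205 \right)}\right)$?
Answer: $\frac{\sqrt{399069450336902}}{58211} \approx 343.18$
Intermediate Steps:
$b{\left(P \right)} = 237$
$w = 117771$ ($w = 121810 + \left(\left(61 \left(-69\right) - 67\right) + 237\right) = 121810 + \left(\left(-4209 - 67\right) + 237\right) = 121810 + \left(-4276 + 237\right) = 121810 - 4039 = 117771$)
$\sqrt{w + \frac{1}{d{\left(75 \right)} + 57729}} = \sqrt{117771 + \frac{1}{482 + 57729}} = \sqrt{117771 + \frac{1}{58211}} = \sqrt{\frac{6855567682}{58211}} = \frac{\sqrt{399069450336902}}{58211}$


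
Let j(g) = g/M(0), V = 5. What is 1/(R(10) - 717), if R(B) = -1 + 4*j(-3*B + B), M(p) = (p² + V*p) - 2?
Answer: -1/678 ≈ -0.0014749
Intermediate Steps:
M(p) = -2 + p² + 5*p (M(p) = (p² + 5*p) - 2 = -2 + p² + 5*p)
j(g) = -g/2 (j(g) = g/(-2 + 0² + 5*0) = g/(-2 + 0 + 0) = g/(-2) = g*(-½) = -g/2)
R(B) = -1 + 4*B (R(B) = -1 + 4*(-(-3*B + B)/2) = -1 + 4*(-(-1)*B) = -1 + 4*B)
1/(R(10) - 717) = 1/((-1 + 4*10) - 717) = 1/((-1 + 40) - 717) = 1/(39 - 717) = 1/(-678) = -1/678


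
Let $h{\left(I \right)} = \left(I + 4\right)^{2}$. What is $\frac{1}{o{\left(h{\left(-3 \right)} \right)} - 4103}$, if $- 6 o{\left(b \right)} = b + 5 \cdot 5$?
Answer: $- \frac{3}{12322} \approx -0.00024347$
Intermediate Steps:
$h{\left(I \right)} = \left(4 + I\right)^{2}$
$o{\left(b \right)} = - \frac{25}{6} - \frac{b}{6}$ ($o{\left(b \right)} = - \frac{b + 5 \cdot 5}{6} = - \frac{b + 25}{6} = - \frac{25 + b}{6} = - \frac{25}{6} - \frac{b}{6}$)
$\frac{1}{o{\left(h{\left(-3 \right)} \right)} - 4103} = \frac{1}{\left(- \frac{25}{6} - \frac{\left(4 - 3\right)^{2}}{6}\right) - 4103} = \frac{1}{\left(- \frac{25}{6} - \frac{1^{2}}{6}\right) - 4103} = \frac{1}{\left(- \frac{25}{6} - \frac{1}{6}\right) - 4103} = \frac{1}{- \frac{13}{3} - 4103} = \frac{1}{- \frac{12322}{3}} = - \frac{3}{12322}$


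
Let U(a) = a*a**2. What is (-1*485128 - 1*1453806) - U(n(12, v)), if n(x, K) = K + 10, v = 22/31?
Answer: -57799377162/29791 ≈ -1.9402e+6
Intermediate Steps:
v = 22/31 (v = 22*(1/31) = 22/31 ≈ 0.70968)
n(x, K) = 10 + K
U(a) = a**3
(-1*485128 - 1*1453806) - U(n(12, v)) = (-1*485128 - 1*1453806) - (10 + 22/31)**3 = (-485128 - 1453806) - (332/31)**3 = -1938934 - 1*36594368/29791 = -1938934 - 36594368/29791 = -57799377162/29791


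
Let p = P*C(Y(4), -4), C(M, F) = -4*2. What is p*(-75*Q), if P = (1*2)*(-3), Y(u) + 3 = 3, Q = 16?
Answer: -57600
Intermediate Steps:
Y(u) = 0 (Y(u) = -3 + 3 = 0)
C(M, F) = -8
P = -6 (P = 2*(-3) = -6)
p = 48 (p = -6*(-8) = 48)
p*(-75*Q) = 48*(-75*16) = 48*(-1200) = -57600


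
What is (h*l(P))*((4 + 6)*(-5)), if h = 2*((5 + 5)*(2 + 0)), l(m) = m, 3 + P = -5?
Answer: 16000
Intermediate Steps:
P = -8 (P = -3 - 5 = -8)
h = 40 (h = 2*(10*2) = 2*20 = 40)
(h*l(P))*((4 + 6)*(-5)) = (40*(-8))*((4 + 6)*(-5)) = -3200*(-5) = -320*(-50) = 16000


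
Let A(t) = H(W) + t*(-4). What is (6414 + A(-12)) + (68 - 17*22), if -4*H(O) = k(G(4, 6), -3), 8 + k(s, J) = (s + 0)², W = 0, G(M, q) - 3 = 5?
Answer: 6142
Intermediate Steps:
G(M, q) = 8 (G(M, q) = 3 + 5 = 8)
k(s, J) = -8 + s² (k(s, J) = -8 + (s + 0)² = -8 + s²)
H(O) = -14 (H(O) = -(-8 + 8²)/4 = -(-8 + 64)/4 = -¼*56 = -14)
A(t) = -14 - 4*t (A(t) = -14 + t*(-4) = -14 - 4*t)
(6414 + A(-12)) + (68 - 17*22) = (6414 + (-14 - 4*(-12))) + (68 - 17*22) = (6414 + (-14 + 48)) + (68 - 374) = (6414 + 34) - 306 = 6448 - 306 = 6142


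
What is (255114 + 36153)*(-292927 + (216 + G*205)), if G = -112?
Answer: -91944545157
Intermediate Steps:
(255114 + 36153)*(-292927 + (216 + G*205)) = (255114 + 36153)*(-292927 + (216 - 112*205)) = 291267*(-292927 + (216 - 22960)) = 291267*(-292927 - 22744) = 291267*(-315671) = -91944545157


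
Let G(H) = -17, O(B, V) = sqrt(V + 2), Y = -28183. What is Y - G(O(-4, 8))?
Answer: -28166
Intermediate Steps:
O(B, V) = sqrt(2 + V)
Y - G(O(-4, 8)) = -28183 - 1*(-17) = -28183 + 17 = -28166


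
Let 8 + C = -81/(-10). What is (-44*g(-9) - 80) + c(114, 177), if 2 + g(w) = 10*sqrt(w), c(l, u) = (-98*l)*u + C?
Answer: -19774359/10 - 1320*I ≈ -1.9774e+6 - 1320.0*I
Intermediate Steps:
C = 1/10 (C = -8 - 81/(-10) = -8 - 81*(-1/10) = -8 + 81/10 = 1/10 ≈ 0.10000)
c(l, u) = 1/10 - 98*l*u (c(l, u) = (-98*l)*u + 1/10 = -98*l*u + 1/10 = 1/10 - 98*l*u)
g(w) = -2 + 10*sqrt(w)
(-44*g(-9) - 80) + c(114, 177) = (-44*(-2 + 10*sqrt(-9)) - 80) + (1/10 - 98*114*177) = (-44*(-2 + 10*(3*I)) - 80) + (1/10 - 1977444) = (-44*(-2 + 30*I) - 80) - 19774439/10 = ((88 - 1320*I) - 80) - 19774439/10 = (8 - 1320*I) - 19774439/10 = -19774359/10 - 1320*I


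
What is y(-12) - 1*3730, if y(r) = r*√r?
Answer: -3730 - 24*I*√3 ≈ -3730.0 - 41.569*I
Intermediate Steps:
y(r) = r^(3/2)
y(-12) - 1*3730 = (-12)^(3/2) - 1*3730 = -24*I*√3 - 3730 = -3730 - 24*I*√3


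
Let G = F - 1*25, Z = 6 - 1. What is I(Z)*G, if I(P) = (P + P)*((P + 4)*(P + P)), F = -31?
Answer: -50400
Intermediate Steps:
Z = 5
G = -56 (G = -31 - 1*25 = -31 - 25 = -56)
I(P) = 4*P**2*(4 + P) (I(P) = (2*P)*((4 + P)*(2*P)) = (2*P)*(2*P*(4 + P)) = 4*P**2*(4 + P))
I(Z)*G = (4*5**2*(4 + 5))*(-56) = (4*25*9)*(-56) = 900*(-56) = -50400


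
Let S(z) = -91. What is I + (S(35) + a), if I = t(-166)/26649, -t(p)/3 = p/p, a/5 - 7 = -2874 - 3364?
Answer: -277558219/8883 ≈ -31246.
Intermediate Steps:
a = -31155 (a = 35 + 5*(-2874 - 3364) = 35 + 5*(-6238) = 35 - 31190 = -31155)
t(p) = -3 (t(p) = -3*p/p = -3*1 = -3)
I = -1/8883 (I = -3/26649 = -3*1/26649 = -1/8883 ≈ -0.00011257)
I + (S(35) + a) = -1/8883 + (-91 - 31155) = -1/8883 - 31246 = -277558219/8883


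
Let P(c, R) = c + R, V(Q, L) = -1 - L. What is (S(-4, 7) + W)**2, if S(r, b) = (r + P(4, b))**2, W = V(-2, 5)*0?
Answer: 2401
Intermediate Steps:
W = 0 (W = (-1 - 1*5)*0 = (-1 - 5)*0 = -6*0 = 0)
P(c, R) = R + c
S(r, b) = (4 + b + r)**2 (S(r, b) = (r + (b + 4))**2 = (r + (4 + b))**2 = (4 + b + r)**2)
(S(-4, 7) + W)**2 = ((4 + 7 - 4)**2 + 0)**2 = (7**2 + 0)**2 = (49 + 0)**2 = 49**2 = 2401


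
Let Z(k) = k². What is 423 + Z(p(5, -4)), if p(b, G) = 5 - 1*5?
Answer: 423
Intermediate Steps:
p(b, G) = 0 (p(b, G) = 5 - 5 = 0)
423 + Z(p(5, -4)) = 423 + 0² = 423 + 0 = 423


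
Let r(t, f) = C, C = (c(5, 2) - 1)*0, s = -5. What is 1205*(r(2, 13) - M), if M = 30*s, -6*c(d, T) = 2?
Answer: 180750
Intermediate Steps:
c(d, T) = -1/3 (c(d, T) = -1/6*2 = -1/3)
M = -150 (M = 30*(-5) = -150)
C = 0 (C = (-1/3 - 1)*0 = -4/3*0 = 0)
r(t, f) = 0
1205*(r(2, 13) - M) = 1205*(0 - 1*(-150)) = 1205*(0 + 150) = 1205*150 = 180750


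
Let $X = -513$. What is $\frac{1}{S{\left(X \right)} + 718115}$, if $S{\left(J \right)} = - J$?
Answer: $\frac{1}{718628} \approx 1.3915 \cdot 10^{-6}$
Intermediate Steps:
$\frac{1}{S{\left(X \right)} + 718115} = \frac{1}{\left(-1\right) \left(-513\right) + 718115} = \frac{1}{513 + 718115} = \frac{1}{718628}$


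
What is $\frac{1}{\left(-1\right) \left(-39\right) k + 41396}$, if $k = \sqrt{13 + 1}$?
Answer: $\frac{20698}{856803761} - \frac{39 \sqrt{14}}{1713607522} \approx 2.4072 \cdot 10^{-5}$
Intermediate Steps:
$k = \sqrt{14} \approx 3.7417$
$\frac{1}{\left(-1\right) \left(-39\right) k + 41396} = \frac{1}{\left(-1\right) \left(-39\right) \sqrt{14} + 41396} = \frac{1}{39 \sqrt{14} + 41396} = \frac{1}{41396 + 39 \sqrt{14}}$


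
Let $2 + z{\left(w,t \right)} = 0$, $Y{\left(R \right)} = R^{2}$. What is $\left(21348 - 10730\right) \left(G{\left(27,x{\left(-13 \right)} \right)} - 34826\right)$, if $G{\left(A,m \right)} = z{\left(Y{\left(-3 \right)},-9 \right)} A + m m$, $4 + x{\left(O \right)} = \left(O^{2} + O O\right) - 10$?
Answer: $744279328$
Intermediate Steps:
$z{\left(w,t \right)} = -2$ ($z{\left(w,t \right)} = -2 + 0 = -2$)
$x{\left(O \right)} = -14 + 2 O^{2}$ ($x{\left(O \right)} = -4 - \left(10 - O^{2} - O O\right) = -4 + \left(\left(O^{2} + O^{2}\right) - 10\right) = -4 + \left(2 O^{2} - 10\right) = -4 + \left(-10 + 2 O^{2}\right) = -14 + 2 O^{2}$)
$G{\left(A,m \right)} = m^{2} - 2 A$ ($G{\left(A,m \right)} = - 2 A + m m = - 2 A + m^{2} = m^{2} - 2 A$)
$\left(21348 - 10730\right) \left(G{\left(27,x{\left(-13 \right)} \right)} - 34826\right) = \left(21348 - 10730\right) \left(\left(\left(-14 + 2 \left(-13\right)^{2}\right)^{2} - 54\right) - 34826\right) = 10618 \left(\left(\left(-14 + 2 \cdot 169\right)^{2} - 54\right) - 34826\right) = 10618 \left(\left(\left(-14 + 338\right)^{2} - 54\right) - 34826\right) = 10618 \left(\left(324^{2} - 54\right) - 34826\right) = 10618 \left(\left(104976 - 54\right) - 34826\right) = 10618 \left(104922 - 34826\right) = 10618 \cdot 70096 = 744279328$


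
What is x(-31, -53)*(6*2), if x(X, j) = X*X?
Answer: 11532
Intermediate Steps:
x(X, j) = X²
x(-31, -53)*(6*2) = (-31)²*(6*2) = 961*12 = 11532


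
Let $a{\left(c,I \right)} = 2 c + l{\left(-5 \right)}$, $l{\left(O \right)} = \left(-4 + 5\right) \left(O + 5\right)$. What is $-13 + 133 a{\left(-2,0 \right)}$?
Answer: $-545$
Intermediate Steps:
$l{\left(O \right)} = 5 + O$ ($l{\left(O \right)} = 1 \left(5 + O\right) = 5 + O$)
$a{\left(c,I \right)} = 2 c$ ($a{\left(c,I \right)} = 2 c + \left(5 - 5\right) = 2 c + 0 = 2 c$)
$-13 + 133 a{\left(-2,0 \right)} = -13 + 133 \cdot 2 \left(-2\right) = -13 + 133 \left(-4\right) = -13 - 532 = -545$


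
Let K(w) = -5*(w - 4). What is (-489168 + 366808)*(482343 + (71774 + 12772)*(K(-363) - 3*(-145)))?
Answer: -23542279720680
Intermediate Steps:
K(w) = 20 - 5*w (K(w) = -5*(-4 + w) = 20 - 5*w)
(-489168 + 366808)*(482343 + (71774 + 12772)*(K(-363) - 3*(-145))) = (-489168 + 366808)*(482343 + (71774 + 12772)*((20 - 5*(-363)) - 3*(-145))) = -122360*(482343 + 84546*((20 + 1815) + 435)) = -122360*(482343 + 84546*(1835 + 435)) = -122360*(482343 + 84546*2270) = -122360*(482343 + 191919420) = -122360*192401763 = -23542279720680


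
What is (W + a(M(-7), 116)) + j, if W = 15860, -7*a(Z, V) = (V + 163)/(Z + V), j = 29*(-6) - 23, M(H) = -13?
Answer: 11292744/721 ≈ 15663.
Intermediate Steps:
j = -197 (j = -174 - 23 = -197)
a(Z, V) = -(163 + V)/(7*(V + Z)) (a(Z, V) = -(V + 163)/(7*(Z + V)) = -(163 + V)/(7*(V + Z)))
(W + a(M(-7), 116)) + j = (15860 + (-163 - 1*116)/(7*(116 - 13))) - 197 = (15860 + (⅐)*(-163 - 116)/103) - 197 = (15860 + (⅐)*(1/103)*(-279)) - 197 = (15860 - 279/721) - 197 = 11434781/721 - 197 = 11292744/721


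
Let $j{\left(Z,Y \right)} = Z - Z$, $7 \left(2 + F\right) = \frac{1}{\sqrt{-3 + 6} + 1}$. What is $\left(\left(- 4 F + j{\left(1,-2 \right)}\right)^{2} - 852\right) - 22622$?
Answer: $- \frac{1146850}{49} - \frac{232 \sqrt{3}}{49} \approx -23413.0$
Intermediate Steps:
$F = -2 + \frac{1}{7 \left(1 + \sqrt{3}\right)}$ ($F = -2 + \frac{1}{7 \left(\sqrt{-3 + 6} + 1\right)} = -2 + \frac{1}{7 \left(\sqrt{3} + 1\right)} = -2 + \frac{1}{7 \left(1 + \sqrt{3}\right)} \approx -1.9477$)
$j{\left(Z,Y \right)} = 0$
$\left(\left(- 4 F + j{\left(1,-2 \right)}\right)^{2} - 852\right) - 22622 = \left(\left(- 4 \left(- \frac{29}{14} + \frac{\sqrt{3}}{14}\right) + 0\right)^{2} - 852\right) - 22622 = \left(\left(\left(\frac{58}{7} - \frac{2 \sqrt{3}}{7}\right) + 0\right)^{2} - 852\right) - 22622 = \left(\left(\frac{58}{7} - \frac{2 \sqrt{3}}{7}\right)^{2} - 852\right) - 22622 = \left(-852 + \left(\frac{58}{7} - \frac{2 \sqrt{3}}{7}\right)^{2}\right) - 22622 = -23474 + \left(\frac{58}{7} - \frac{2 \sqrt{3}}{7}\right)^{2}$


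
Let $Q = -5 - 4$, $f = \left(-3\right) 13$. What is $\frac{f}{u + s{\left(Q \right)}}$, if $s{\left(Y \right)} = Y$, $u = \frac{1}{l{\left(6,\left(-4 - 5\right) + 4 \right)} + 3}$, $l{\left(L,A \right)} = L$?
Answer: $\frac{351}{80} \approx 4.3875$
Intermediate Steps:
$f = -39$
$u = \frac{1}{9}$ ($u = \frac{1}{6 + 3} = \frac{1}{9} \approx 0.11111$)
$Q = -9$ ($Q = -5 - 4 = -9$)
$\frac{f}{u + s{\left(Q \right)}} = - \frac{39}{\frac{1}{9} - 9} = - \frac{39}{- \frac{80}{9}} = \left(-39\right) \left(- \frac{9}{80}\right) = \frac{351}{80}$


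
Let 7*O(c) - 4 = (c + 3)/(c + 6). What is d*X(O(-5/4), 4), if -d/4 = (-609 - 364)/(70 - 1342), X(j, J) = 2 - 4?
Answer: 973/159 ≈ 6.1195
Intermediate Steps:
O(c) = 4/7 + (3 + c)/(7*(6 + c)) (O(c) = 4/7 + ((c + 3)/(c + 6))/7 = 4/7 + ((3 + c)/(6 + c))/7 = 4/7 + (3 + c)/(7*(6 + c)))
X(j, J) = -2
d = -973/318 (d = -4*(-609 - 364)/(70 - 1342) = -(-3892)/(-1272) = -(-3892)*(-1)/1272 = -4*973/1272 = -973/318 ≈ -3.0597)
d*X(O(-5/4), 4) = -973/318*(-2) = 973/159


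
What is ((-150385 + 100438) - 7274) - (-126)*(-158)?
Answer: -77129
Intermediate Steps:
((-150385 + 100438) - 7274) - (-126)*(-158) = (-49947 - 7274) - 1*19908 = -57221 - 19908 = -77129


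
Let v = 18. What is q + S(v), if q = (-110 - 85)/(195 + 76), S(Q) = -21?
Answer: -5886/271 ≈ -21.720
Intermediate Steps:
q = -195/271 ≈ -0.71956
q + S(v) = -195/271 - 21 = -5886/271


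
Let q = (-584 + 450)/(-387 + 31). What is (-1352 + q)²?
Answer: 57883066921/31684 ≈ 1.8269e+6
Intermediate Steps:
q = 67/178 (q = -134/(-356) = -134*(-1/356) = 67/178 ≈ 0.37640)
(-1352 + q)² = (-1352 + 67/178)² = (-240589/178)² = 57883066921/31684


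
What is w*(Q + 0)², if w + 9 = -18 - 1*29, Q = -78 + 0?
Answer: -340704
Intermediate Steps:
Q = -78
w = -56 (w = -9 + (-18 - 1*29) = -9 + (-18 - 29) = -9 - 47 = -56)
w*(Q + 0)² = -56*(-78 + 0)² = -56*(-78)² = -56*6084 = -340704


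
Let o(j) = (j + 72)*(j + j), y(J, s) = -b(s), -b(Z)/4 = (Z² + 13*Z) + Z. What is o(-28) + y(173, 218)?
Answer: 199840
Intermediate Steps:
b(Z) = -56*Z - 4*Z² (b(Z) = -4*((Z² + 13*Z) + Z) = -4*(Z² + 14*Z) = -56*Z - 4*Z²)
y(J, s) = 4*s*(14 + s) (y(J, s) = -(-4)*s*(14 + s) = 4*s*(14 + s))
o(j) = 2*j*(72 + j) (o(j) = (72 + j)*(2*j) = 2*j*(72 + j))
o(-28) + y(173, 218) = 2*(-28)*(72 - 28) + 4*218*(14 + 218) = 2*(-28)*44 + 4*218*232 = -2464 + 202304 = 199840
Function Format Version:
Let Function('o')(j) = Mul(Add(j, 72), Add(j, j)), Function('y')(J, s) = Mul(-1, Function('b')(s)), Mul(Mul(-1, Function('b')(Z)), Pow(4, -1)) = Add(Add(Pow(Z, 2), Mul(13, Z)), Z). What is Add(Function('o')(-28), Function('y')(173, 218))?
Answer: 199840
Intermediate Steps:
Function('b')(Z) = Add(Mul(-56, Z), Mul(-4, Pow(Z, 2))) (Function('b')(Z) = Mul(-4, Add(Add(Pow(Z, 2), Mul(13, Z)), Z)) = Mul(-4, Add(Pow(Z, 2), Mul(14, Z))) = Add(Mul(-56, Z), Mul(-4, Pow(Z, 2))))
Function('y')(J, s) = Mul(4, s, Add(14, s)) (Function('y')(J, s) = Mul(-1, Mul(-4, s, Add(14, s))) = Mul(4, s, Add(14, s)))
Function('o')(j) = Mul(2, j, Add(72, j)) (Function('o')(j) = Mul(Add(72, j), Mul(2, j)) = Mul(2, j, Add(72, j)))
Add(Function('o')(-28), Function('y')(173, 218)) = Add(Mul(2, -28, Add(72, -28)), Mul(4, 218, Add(14, 218))) = Add(Mul(2, -28, 44), Mul(4, 218, 232)) = Add(-2464, 202304) = 199840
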